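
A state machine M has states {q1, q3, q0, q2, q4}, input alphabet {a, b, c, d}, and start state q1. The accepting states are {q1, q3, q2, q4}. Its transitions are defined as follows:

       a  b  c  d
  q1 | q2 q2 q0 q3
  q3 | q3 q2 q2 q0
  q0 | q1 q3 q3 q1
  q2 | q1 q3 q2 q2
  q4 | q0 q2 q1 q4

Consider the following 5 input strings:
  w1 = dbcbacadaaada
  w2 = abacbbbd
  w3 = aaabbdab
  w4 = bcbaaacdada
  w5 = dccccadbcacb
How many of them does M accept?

w1:
  start at q1
  read 'd': q1 → q3
  read 'b': q3 → q2
  read 'c': q2 → q2
  read 'b': q2 → q3
  read 'a': q3 → q3
  read 'c': q3 → q2
  read 'a': q2 → q1
  read 'd': q1 → q3
  read 'a': q3 → q3
  read 'a': q3 → q3
  read 'a': q3 → q3
  read 'd': q3 → q0
  read 'a': q0 → q1
  end q1, accepted
w2:
  start at q1
  read 'a': q1 → q2
  read 'b': q2 → q3
  read 'a': q3 → q3
  read 'c': q3 → q2
  read 'b': q2 → q3
  read 'b': q3 → q2
  read 'b': q2 → q3
  read 'd': q3 → q0
  end q0, rejected
w3:
  start at q1
  read 'a': q1 → q2
  read 'a': q2 → q1
  read 'a': q1 → q2
  read 'b': q2 → q3
  read 'b': q3 → q2
  read 'd': q2 → q2
  read 'a': q2 → q1
  read 'b': q1 → q2
  end q2, accepted
w4:
  start at q1
  read 'b': q1 → q2
  read 'c': q2 → q2
  read 'b': q2 → q3
  read 'a': q3 → q3
  read 'a': q3 → q3
  read 'a': q3 → q3
  read 'c': q3 → q2
  read 'd': q2 → q2
  read 'a': q2 → q1
  read 'd': q1 → q3
  read 'a': q3 → q3
  end q3, accepted
w5:
  start at q1
  read 'd': q1 → q3
  read 'c': q3 → q2
  read 'c': q2 → q2
  read 'c': q2 → q2
  read 'c': q2 → q2
  read 'a': q2 → q1
  read 'd': q1 → q3
  read 'b': q3 → q2
  read 'c': q2 → q2
  read 'a': q2 → q1
  read 'c': q1 → q0
  read 'b': q0 → q3
  end q3, accepted

4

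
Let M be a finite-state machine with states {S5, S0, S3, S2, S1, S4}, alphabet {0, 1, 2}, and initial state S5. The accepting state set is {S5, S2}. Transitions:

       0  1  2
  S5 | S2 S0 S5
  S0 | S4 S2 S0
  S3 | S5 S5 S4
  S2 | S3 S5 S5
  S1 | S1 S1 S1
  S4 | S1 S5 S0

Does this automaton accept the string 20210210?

start at S5
read '2': S5 → S5
read '0': S5 → S2
read '2': S2 → S5
read '1': S5 → S0
read '0': S0 → S4
read '2': S4 → S0
read '1': S0 → S2
read '0': S2 → S3
End state S3 is not accepting.

No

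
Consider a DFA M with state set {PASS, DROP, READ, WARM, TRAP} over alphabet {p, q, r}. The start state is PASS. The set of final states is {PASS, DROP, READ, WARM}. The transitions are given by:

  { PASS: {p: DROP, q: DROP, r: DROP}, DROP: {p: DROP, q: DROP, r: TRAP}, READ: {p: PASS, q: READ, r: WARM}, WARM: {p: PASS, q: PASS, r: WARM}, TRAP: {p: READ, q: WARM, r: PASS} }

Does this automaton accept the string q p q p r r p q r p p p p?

Yes

start at PASS
read 'q': PASS → DROP
read 'p': DROP → DROP
read 'q': DROP → DROP
read 'p': DROP → DROP
read 'r': DROP → TRAP
read 'r': TRAP → PASS
read 'p': PASS → DROP
read 'q': DROP → DROP
read 'r': DROP → TRAP
read 'p': TRAP → READ
read 'p': READ → PASS
read 'p': PASS → DROP
read 'p': DROP → DROP
End state DROP is accepting.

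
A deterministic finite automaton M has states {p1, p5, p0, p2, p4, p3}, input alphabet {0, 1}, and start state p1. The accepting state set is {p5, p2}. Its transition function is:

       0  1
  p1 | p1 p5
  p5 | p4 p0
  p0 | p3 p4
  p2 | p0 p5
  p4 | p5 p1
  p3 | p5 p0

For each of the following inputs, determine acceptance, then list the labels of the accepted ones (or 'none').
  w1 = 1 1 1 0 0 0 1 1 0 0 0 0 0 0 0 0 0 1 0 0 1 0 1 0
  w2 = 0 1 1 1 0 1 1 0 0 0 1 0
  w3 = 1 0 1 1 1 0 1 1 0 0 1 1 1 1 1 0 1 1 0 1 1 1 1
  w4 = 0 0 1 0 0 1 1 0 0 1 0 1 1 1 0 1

w1: Trace: p1 -1-> p5 -1-> p0 -1-> p4 -0-> p5 -0-> p4 -0-> p5 -1-> p0 -1-> p4 -0-> p5 -0-> p4 -0-> p5 -0-> p4 -0-> p5 -0-> p4 -0-> p5 -0-> p4 -0-> p5 -1-> p0 -0-> p3 -0-> p5 -1-> p0 -0-> p3 -1-> p0 -0-> p3  → end p3, rejected
w2: Trace: p1 -0-> p1 -1-> p5 -1-> p0 -1-> p4 -0-> p5 -1-> p0 -1-> p4 -0-> p5 -0-> p4 -0-> p5 -1-> p0 -0-> p3  → end p3, rejected
w3: Trace: p1 -1-> p5 -0-> p4 -1-> p1 -1-> p5 -1-> p0 -0-> p3 -1-> p0 -1-> p4 -0-> p5 -0-> p4 -1-> p1 -1-> p5 -1-> p0 -1-> p4 -1-> p1 -0-> p1 -1-> p5 -1-> p0 -0-> p3 -1-> p0 -1-> p4 -1-> p1 -1-> p5  → end p5, accepted
w4: Trace: p1 -0-> p1 -0-> p1 -1-> p5 -0-> p4 -0-> p5 -1-> p0 -1-> p4 -0-> p5 -0-> p4 -1-> p1 -0-> p1 -1-> p5 -1-> p0 -1-> p4 -0-> p5 -1-> p0  → end p0, rejected

w3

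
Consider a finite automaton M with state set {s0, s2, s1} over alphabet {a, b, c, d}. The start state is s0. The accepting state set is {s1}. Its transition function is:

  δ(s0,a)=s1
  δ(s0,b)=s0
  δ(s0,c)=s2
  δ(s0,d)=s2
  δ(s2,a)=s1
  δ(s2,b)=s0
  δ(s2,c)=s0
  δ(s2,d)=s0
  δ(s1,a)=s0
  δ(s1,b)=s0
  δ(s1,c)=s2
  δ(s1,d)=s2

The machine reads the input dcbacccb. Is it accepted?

No

Trace: s0 -d-> s2 -c-> s0 -b-> s0 -a-> s1 -c-> s2 -c-> s0 -c-> s2 -b-> s0
End state s0 is not accepting.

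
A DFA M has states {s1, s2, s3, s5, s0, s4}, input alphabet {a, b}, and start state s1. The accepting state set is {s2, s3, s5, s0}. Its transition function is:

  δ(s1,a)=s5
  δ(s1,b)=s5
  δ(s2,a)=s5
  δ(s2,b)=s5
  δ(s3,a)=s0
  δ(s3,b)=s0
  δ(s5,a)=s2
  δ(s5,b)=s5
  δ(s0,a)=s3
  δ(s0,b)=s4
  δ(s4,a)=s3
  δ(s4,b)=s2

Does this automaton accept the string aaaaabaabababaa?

Yes

s1 → s5 → s2 → s5 → s2 → s5 → s5 → s2 → s5 → s5 → s2 → s5 → s2 → s5 → s2 → s5
End state s5 is accepting.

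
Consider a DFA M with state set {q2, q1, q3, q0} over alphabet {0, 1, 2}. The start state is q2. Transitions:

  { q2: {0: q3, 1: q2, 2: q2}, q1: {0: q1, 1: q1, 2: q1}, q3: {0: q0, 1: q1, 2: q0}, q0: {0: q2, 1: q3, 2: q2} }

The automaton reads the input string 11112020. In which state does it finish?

Trace: q2 -1-> q2 -1-> q2 -1-> q2 -1-> q2 -2-> q2 -0-> q3 -2-> q0 -0-> q2

q2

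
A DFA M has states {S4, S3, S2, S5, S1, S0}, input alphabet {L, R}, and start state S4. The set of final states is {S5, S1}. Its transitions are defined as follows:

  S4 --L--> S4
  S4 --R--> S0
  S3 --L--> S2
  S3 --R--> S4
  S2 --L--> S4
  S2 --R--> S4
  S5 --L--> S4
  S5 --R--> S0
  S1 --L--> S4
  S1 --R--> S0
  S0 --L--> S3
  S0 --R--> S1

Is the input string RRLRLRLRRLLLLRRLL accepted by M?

S4 → S0 → S1 → S4 → S0 → S3 → S4 → S4 → S0 → S1 → S4 → S4 → S4 → S4 → S0 → S1 → S4 → S4
End state S4 is not accepting.

No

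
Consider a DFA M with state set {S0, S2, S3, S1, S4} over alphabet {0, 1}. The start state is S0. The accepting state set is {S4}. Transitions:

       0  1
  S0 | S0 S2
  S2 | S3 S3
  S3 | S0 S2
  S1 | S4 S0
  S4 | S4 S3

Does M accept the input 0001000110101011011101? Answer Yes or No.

No

start at S0
read '0': S0 → S0
read '0': S0 → S0
read '0': S0 → S0
read '1': S0 → S2
read '0': S2 → S3
read '0': S3 → S0
read '0': S0 → S0
read '1': S0 → S2
read '1': S2 → S3
read '0': S3 → S0
read '1': S0 → S2
read '0': S2 → S3
read '1': S3 → S2
read '0': S2 → S3
read '1': S3 → S2
read '1': S2 → S3
read '0': S3 → S0
read '1': S0 → S2
read '1': S2 → S3
read '1': S3 → S2
read '0': S2 → S3
read '1': S3 → S2
End state S2 is not accepting.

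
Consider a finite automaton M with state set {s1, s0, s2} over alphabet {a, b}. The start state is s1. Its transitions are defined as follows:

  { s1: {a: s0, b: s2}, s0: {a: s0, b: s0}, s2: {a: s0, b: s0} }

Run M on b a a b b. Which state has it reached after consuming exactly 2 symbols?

s1 → s2 → s0
After 2 symbols: s0.

s0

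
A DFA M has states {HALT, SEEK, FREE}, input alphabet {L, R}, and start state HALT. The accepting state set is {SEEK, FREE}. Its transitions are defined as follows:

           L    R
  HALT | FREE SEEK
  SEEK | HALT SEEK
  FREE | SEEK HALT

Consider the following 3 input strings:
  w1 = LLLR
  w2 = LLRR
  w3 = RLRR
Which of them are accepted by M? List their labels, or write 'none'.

w1: Trace: HALT -L-> FREE -L-> SEEK -L-> HALT -R-> SEEK  → end SEEK, accepted
w2: Trace: HALT -L-> FREE -L-> SEEK -R-> SEEK -R-> SEEK  → end SEEK, accepted
w3: Trace: HALT -R-> SEEK -L-> HALT -R-> SEEK -R-> SEEK  → end SEEK, accepted

w1, w2, w3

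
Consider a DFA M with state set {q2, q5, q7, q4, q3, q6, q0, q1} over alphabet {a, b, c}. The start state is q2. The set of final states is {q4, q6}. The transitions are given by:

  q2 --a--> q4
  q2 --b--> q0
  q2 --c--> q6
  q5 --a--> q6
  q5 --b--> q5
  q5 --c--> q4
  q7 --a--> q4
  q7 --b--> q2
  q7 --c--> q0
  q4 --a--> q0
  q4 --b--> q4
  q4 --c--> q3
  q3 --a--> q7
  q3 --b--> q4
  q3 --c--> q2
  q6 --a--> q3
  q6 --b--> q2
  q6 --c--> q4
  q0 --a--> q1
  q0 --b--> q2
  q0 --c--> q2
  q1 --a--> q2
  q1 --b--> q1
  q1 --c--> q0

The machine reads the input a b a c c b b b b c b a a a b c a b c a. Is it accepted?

No

start at q2
read 'a': q2 → q4
read 'b': q4 → q4
read 'a': q4 → q0
read 'c': q0 → q2
read 'c': q2 → q6
read 'b': q6 → q2
read 'b': q2 → q0
read 'b': q0 → q2
read 'b': q2 → q0
read 'c': q0 → q2
read 'b': q2 → q0
read 'a': q0 → q1
read 'a': q1 → q2
read 'a': q2 → q4
read 'b': q4 → q4
read 'c': q4 → q3
read 'a': q3 → q7
read 'b': q7 → q2
read 'c': q2 → q6
read 'a': q6 → q3
End state q3 is not accepting.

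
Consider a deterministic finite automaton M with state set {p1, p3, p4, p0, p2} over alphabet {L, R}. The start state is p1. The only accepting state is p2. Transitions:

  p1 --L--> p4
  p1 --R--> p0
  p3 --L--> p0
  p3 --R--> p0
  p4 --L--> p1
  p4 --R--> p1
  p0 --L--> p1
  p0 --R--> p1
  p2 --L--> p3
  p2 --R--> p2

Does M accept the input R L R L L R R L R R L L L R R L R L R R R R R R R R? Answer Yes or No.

No

Trace: p1 -R-> p0 -L-> p1 -R-> p0 -L-> p1 -L-> p4 -R-> p1 -R-> p0 -L-> p1 -R-> p0 -R-> p1 -L-> p4 -L-> p1 -L-> p4 -R-> p1 -R-> p0 -L-> p1 -R-> p0 -L-> p1 -R-> p0 -R-> p1 -R-> p0 -R-> p1 -R-> p0 -R-> p1 -R-> p0 -R-> p1
End state p1 is not accepting.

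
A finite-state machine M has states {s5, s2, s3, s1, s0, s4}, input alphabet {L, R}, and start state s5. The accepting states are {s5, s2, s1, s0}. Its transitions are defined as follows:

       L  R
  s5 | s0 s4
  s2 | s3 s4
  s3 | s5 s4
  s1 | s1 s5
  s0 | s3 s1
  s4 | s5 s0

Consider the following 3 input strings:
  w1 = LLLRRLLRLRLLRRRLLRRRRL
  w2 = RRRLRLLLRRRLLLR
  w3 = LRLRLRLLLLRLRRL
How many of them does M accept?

w1:
  start at s5
  read 'L': s5 → s0
  read 'L': s0 → s3
  read 'L': s3 → s5
  read 'R': s5 → s4
  read 'R': s4 → s0
  read 'L': s0 → s3
  read 'L': s3 → s5
  read 'R': s5 → s4
  read 'L': s4 → s5
  read 'R': s5 → s4
  read 'L': s4 → s5
  read 'L': s5 → s0
  read 'R': s0 → s1
  read 'R': s1 → s5
  read 'R': s5 → s4
  read 'L': s4 → s5
  read 'L': s5 → s0
  read 'R': s0 → s1
  read 'R': s1 → s5
  read 'R': s5 → s4
  read 'R': s4 → s0
  read 'L': s0 → s3
  end s3, rejected
w2:
  start at s5
  read 'R': s5 → s4
  read 'R': s4 → s0
  read 'R': s0 → s1
  read 'L': s1 → s1
  read 'R': s1 → s5
  read 'L': s5 → s0
  read 'L': s0 → s3
  read 'L': s3 → s5
  read 'R': s5 → s4
  read 'R': s4 → s0
  read 'R': s0 → s1
  read 'L': s1 → s1
  read 'L': s1 → s1
  read 'L': s1 → s1
  read 'R': s1 → s5
  end s5, accepted
w3:
  start at s5
  read 'L': s5 → s0
  read 'R': s0 → s1
  read 'L': s1 → s1
  read 'R': s1 → s5
  read 'L': s5 → s0
  read 'R': s0 → s1
  read 'L': s1 → s1
  read 'L': s1 → s1
  read 'L': s1 → s1
  read 'L': s1 → s1
  read 'R': s1 → s5
  read 'L': s5 → s0
  read 'R': s0 → s1
  read 'R': s1 → s5
  read 'L': s5 → s0
  end s0, accepted

2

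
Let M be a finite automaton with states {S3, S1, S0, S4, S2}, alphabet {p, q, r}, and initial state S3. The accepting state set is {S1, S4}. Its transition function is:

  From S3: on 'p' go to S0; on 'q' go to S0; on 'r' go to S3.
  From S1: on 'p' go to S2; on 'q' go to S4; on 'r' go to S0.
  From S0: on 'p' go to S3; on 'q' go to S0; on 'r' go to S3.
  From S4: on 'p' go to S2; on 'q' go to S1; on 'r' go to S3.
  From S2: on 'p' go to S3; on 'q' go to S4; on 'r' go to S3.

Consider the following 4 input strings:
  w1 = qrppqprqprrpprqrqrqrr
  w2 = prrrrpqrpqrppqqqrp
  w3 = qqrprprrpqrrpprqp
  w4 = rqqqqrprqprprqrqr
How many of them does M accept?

0

w1:
  start at S3
  read 'q': S3 → S0
  read 'r': S0 → S3
  read 'p': S3 → S0
  read 'p': S0 → S3
  read 'q': S3 → S0
  read 'p': S0 → S3
  read 'r': S3 → S3
  read 'q': S3 → S0
  read 'p': S0 → S3
  read 'r': S3 → S3
  read 'r': S3 → S3
  read 'p': S3 → S0
  read 'p': S0 → S3
  read 'r': S3 → S3
  read 'q': S3 → S0
  read 'r': S0 → S3
  read 'q': S3 → S0
  read 'r': S0 → S3
  read 'q': S3 → S0
  read 'r': S0 → S3
  read 'r': S3 → S3
  end S3, rejected
w2:
  start at S3
  read 'p': S3 → S0
  read 'r': S0 → S3
  read 'r': S3 → S3
  read 'r': S3 → S3
  read 'r': S3 → S3
  read 'p': S3 → S0
  read 'q': S0 → S0
  read 'r': S0 → S3
  read 'p': S3 → S0
  read 'q': S0 → S0
  read 'r': S0 → S3
  read 'p': S3 → S0
  read 'p': S0 → S3
  read 'q': S3 → S0
  read 'q': S0 → S0
  read 'q': S0 → S0
  read 'r': S0 → S3
  read 'p': S3 → S0
  end S0, rejected
w3:
  start at S3
  read 'q': S3 → S0
  read 'q': S0 → S0
  read 'r': S0 → S3
  read 'p': S3 → S0
  read 'r': S0 → S3
  read 'p': S3 → S0
  read 'r': S0 → S3
  read 'r': S3 → S3
  read 'p': S3 → S0
  read 'q': S0 → S0
  read 'r': S0 → S3
  read 'r': S3 → S3
  read 'p': S3 → S0
  read 'p': S0 → S3
  read 'r': S3 → S3
  read 'q': S3 → S0
  read 'p': S0 → S3
  end S3, rejected
w4:
  start at S3
  read 'r': S3 → S3
  read 'q': S3 → S0
  read 'q': S0 → S0
  read 'q': S0 → S0
  read 'q': S0 → S0
  read 'r': S0 → S3
  read 'p': S3 → S0
  read 'r': S0 → S3
  read 'q': S3 → S0
  read 'p': S0 → S3
  read 'r': S3 → S3
  read 'p': S3 → S0
  read 'r': S0 → S3
  read 'q': S3 → S0
  read 'r': S0 → S3
  read 'q': S3 → S0
  read 'r': S0 → S3
  end S3, rejected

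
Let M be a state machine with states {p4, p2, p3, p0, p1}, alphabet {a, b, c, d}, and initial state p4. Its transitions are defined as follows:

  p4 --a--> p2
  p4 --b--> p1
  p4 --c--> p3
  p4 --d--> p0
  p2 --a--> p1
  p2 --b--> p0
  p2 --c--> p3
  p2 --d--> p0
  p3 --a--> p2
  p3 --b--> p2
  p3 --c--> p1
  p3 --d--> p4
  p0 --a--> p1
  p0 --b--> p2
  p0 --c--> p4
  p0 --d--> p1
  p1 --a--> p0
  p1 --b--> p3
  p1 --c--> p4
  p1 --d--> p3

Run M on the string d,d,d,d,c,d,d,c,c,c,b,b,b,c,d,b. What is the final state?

p2

start at p4
read 'd': p4 → p0
read 'd': p0 → p1
read 'd': p1 → p3
read 'd': p3 → p4
read 'c': p4 → p3
read 'd': p3 → p4
read 'd': p4 → p0
read 'c': p0 → p4
read 'c': p4 → p3
read 'c': p3 → p1
read 'b': p1 → p3
read 'b': p3 → p2
read 'b': p2 → p0
read 'c': p0 → p4
read 'd': p4 → p0
read 'b': p0 → p2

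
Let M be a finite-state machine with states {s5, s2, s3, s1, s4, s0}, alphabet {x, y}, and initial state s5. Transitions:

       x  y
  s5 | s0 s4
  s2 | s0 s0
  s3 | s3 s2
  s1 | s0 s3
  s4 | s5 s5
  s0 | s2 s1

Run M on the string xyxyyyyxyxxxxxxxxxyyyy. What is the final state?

start at s5
read 'x': s5 → s0
read 'y': s0 → s1
read 'x': s1 → s0
read 'y': s0 → s1
read 'y': s1 → s3
read 'y': s3 → s2
read 'y': s2 → s0
read 'x': s0 → s2
read 'y': s2 → s0
read 'x': s0 → s2
read 'x': s2 → s0
read 'x': s0 → s2
read 'x': s2 → s0
read 'x': s0 → s2
read 'x': s2 → s0
read 'x': s0 → s2
read 'x': s2 → s0
read 'x': s0 → s2
read 'y': s2 → s0
read 'y': s0 → s1
read 'y': s1 → s3
read 'y': s3 → s2

s2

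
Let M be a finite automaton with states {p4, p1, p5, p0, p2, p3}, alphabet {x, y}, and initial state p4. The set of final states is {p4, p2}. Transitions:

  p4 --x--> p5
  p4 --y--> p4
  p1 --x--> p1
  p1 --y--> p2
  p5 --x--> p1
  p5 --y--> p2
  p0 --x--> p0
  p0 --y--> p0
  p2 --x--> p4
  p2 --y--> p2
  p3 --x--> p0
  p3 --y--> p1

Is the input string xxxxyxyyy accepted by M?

Yes

start at p4
read 'x': p4 → p5
read 'x': p5 → p1
read 'x': p1 → p1
read 'x': p1 → p1
read 'y': p1 → p2
read 'x': p2 → p4
read 'y': p4 → p4
read 'y': p4 → p4
read 'y': p4 → p4
End state p4 is accepting.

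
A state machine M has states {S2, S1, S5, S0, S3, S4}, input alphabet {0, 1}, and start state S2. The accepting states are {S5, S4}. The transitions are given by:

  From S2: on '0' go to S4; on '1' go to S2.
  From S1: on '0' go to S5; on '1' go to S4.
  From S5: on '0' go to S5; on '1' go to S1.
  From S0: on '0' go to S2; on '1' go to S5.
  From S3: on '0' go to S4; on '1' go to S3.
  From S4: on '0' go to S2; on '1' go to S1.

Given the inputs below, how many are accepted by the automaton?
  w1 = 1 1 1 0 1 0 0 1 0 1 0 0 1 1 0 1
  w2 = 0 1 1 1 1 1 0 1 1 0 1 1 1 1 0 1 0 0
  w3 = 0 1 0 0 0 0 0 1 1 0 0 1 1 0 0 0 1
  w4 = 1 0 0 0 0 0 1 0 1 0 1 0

w1: S2 → S2 → S2 → S2 → S4 → S1 → S5 → S5 → S1 → S5 → S1 → S5 → S5 → S1 → S4 → S2 → S2  → end S2, rejected
w2: S2 → S4 → S1 → S4 → S1 → S4 → S1 → S5 → S1 → S4 → S2 → S2 → S2 → S2 → S2 → S4 → S1 → S5 → S5  → end S5, accepted
w3: S2 → S4 → S1 → S5 → S5 → S5 → S5 → S5 → S1 → S4 → S2 → S4 → S1 → S4 → S2 → S4 → S2 → S2  → end S2, rejected
w4: S2 → S2 → S4 → S2 → S4 → S2 → S4 → S1 → S5 → S1 → S5 → S1 → S5  → end S5, accepted

2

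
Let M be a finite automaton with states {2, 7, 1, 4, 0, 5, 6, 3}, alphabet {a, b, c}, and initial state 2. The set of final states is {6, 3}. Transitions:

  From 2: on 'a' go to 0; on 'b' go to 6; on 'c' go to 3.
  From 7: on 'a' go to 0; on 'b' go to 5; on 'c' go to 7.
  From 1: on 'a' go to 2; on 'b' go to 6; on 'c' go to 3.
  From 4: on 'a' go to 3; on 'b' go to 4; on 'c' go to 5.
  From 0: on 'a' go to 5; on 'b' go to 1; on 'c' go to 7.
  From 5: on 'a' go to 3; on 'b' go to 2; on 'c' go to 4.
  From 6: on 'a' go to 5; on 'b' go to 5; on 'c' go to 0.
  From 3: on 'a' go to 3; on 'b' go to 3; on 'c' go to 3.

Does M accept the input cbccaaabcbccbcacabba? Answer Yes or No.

Yes

2 → 3 → 3 → 3 → 3 → 3 → 3 → 3 → 3 → 3 → 3 → 3 → 3 → 3 → 3 → 3 → 3 → 3 → 3 → 3 → 3
End state 3 is accepting.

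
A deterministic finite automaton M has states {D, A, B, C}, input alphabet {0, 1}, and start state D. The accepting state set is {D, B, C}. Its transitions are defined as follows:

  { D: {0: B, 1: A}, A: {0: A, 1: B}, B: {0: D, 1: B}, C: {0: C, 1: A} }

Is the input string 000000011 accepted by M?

D → B → D → B → D → B → D → B → B → B
End state B is accepting.

Yes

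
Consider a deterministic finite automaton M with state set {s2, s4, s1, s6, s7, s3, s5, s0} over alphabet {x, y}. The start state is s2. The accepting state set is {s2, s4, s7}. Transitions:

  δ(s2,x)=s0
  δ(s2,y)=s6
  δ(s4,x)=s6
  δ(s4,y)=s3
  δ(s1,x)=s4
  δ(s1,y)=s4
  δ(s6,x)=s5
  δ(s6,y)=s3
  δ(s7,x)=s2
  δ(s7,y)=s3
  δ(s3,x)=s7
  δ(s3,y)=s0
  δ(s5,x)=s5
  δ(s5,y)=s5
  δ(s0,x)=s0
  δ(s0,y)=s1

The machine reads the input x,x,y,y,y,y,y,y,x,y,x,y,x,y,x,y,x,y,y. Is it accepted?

No

s2 → s0 → s0 → s1 → s4 → s3 → s0 → s1 → s4 → s6 → s3 → s7 → s3 → s7 → s3 → s7 → s3 → s7 → s3 → s0
End state s0 is not accepting.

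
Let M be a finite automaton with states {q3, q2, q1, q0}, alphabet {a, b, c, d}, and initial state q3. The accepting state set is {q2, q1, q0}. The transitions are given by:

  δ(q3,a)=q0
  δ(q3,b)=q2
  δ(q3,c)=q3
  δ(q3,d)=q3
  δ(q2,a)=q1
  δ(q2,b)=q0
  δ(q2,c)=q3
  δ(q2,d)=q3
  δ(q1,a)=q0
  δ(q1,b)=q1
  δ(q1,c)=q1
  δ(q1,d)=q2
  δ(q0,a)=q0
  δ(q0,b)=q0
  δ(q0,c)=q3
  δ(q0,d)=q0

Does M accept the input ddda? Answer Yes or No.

Trace: q3 -d-> q3 -d-> q3 -d-> q3 -a-> q0
End state q0 is accepting.

Yes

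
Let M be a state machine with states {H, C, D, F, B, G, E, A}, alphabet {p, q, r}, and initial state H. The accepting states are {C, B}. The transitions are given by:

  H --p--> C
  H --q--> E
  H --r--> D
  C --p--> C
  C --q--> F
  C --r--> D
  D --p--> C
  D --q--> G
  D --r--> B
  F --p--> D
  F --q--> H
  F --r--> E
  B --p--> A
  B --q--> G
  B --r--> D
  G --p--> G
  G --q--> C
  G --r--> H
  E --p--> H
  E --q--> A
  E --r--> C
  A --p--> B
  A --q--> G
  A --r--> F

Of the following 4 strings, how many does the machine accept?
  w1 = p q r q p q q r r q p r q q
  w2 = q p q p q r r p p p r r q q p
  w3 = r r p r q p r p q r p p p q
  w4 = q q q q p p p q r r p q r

1

w1: Trace: H -p-> C -q-> F -r-> E -q-> A -p-> B -q-> G -q-> C -r-> D -r-> B -q-> G -p-> G -r-> H -q-> E -q-> A  → end A, rejected
w2: Trace: H -q-> E -p-> H -q-> E -p-> H -q-> E -r-> C -r-> D -p-> C -p-> C -p-> C -r-> D -r-> B -q-> G -q-> C -p-> C  → end C, accepted
w3: Trace: H -r-> D -r-> B -p-> A -r-> F -q-> H -p-> C -r-> D -p-> C -q-> F -r-> E -p-> H -p-> C -p-> C -q-> F  → end F, rejected
w4: Trace: H -q-> E -q-> A -q-> G -q-> C -p-> C -p-> C -p-> C -q-> F -r-> E -r-> C -p-> C -q-> F -r-> E  → end E, rejected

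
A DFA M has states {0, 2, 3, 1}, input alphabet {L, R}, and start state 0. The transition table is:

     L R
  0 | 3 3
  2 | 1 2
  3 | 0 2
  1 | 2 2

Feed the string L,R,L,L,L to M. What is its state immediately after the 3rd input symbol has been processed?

1

start at 0
read 'L': 0 → 3
read 'R': 3 → 2
read 'L': 2 → 1
After 3 symbols: 1.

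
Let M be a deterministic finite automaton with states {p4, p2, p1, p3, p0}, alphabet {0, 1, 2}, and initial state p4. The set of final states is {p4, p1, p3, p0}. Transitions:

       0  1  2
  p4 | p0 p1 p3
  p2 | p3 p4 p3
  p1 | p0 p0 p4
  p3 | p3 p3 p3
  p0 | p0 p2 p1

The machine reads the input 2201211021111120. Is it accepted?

start at p4
read '2': p4 → p3
read '2': p3 → p3
read '0': p3 → p3
read '1': p3 → p3
read '2': p3 → p3
read '1': p3 → p3
read '1': p3 → p3
read '0': p3 → p3
read '2': p3 → p3
read '1': p3 → p3
read '1': p3 → p3
read '1': p3 → p3
read '1': p3 → p3
read '1': p3 → p3
read '2': p3 → p3
read '0': p3 → p3
End state p3 is accepting.

Yes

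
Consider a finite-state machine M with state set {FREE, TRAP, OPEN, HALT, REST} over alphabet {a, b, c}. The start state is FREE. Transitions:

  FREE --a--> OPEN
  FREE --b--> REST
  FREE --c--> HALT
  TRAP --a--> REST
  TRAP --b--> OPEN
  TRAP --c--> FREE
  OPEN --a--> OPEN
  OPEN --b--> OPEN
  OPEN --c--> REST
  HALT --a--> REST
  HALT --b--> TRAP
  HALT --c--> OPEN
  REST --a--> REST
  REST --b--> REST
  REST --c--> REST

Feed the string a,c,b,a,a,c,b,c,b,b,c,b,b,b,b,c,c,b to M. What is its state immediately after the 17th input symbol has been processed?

REST

start at FREE
read 'a': FREE → OPEN
read 'c': OPEN → REST
read 'b': REST → REST
read 'a': REST → REST
read 'a': REST → REST
read 'c': REST → REST
read 'b': REST → REST
read 'c': REST → REST
read 'b': REST → REST
read 'b': REST → REST
read 'c': REST → REST
read 'b': REST → REST
read 'b': REST → REST
read 'b': REST → REST
read 'b': REST → REST
read 'c': REST → REST
read 'c': REST → REST
After 17 symbols: REST.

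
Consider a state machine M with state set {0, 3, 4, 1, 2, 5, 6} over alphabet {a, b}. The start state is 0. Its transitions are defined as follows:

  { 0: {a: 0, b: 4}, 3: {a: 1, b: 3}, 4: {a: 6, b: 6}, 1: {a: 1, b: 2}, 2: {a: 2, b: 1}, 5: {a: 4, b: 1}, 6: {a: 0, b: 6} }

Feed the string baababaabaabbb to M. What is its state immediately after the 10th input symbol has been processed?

Trace: 0 -b-> 4 -a-> 6 -a-> 0 -b-> 4 -a-> 6 -b-> 6 -a-> 0 -a-> 0 -b-> 4 -a-> 6
After 10 symbols: 6.

6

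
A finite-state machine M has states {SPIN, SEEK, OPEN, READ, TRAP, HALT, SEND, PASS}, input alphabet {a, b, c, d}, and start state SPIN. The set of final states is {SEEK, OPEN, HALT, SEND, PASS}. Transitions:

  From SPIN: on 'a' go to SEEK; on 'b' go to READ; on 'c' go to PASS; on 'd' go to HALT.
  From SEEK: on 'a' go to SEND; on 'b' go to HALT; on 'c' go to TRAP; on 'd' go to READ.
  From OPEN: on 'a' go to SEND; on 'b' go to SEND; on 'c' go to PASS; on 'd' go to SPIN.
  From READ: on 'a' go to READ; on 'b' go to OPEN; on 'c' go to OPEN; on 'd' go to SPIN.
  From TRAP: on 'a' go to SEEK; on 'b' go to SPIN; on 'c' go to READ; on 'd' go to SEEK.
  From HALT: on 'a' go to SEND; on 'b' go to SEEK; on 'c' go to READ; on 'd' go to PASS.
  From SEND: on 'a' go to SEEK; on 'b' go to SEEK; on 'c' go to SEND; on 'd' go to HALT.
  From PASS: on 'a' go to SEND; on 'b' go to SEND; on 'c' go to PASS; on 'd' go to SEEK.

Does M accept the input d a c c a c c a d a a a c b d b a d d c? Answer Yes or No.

Trace: SPIN -d-> HALT -a-> SEND -c-> SEND -c-> SEND -a-> SEEK -c-> TRAP -c-> READ -a-> READ -d-> SPIN -a-> SEEK -a-> SEND -a-> SEEK -c-> TRAP -b-> SPIN -d-> HALT -b-> SEEK -a-> SEND -d-> HALT -d-> PASS -c-> PASS
End state PASS is accepting.

Yes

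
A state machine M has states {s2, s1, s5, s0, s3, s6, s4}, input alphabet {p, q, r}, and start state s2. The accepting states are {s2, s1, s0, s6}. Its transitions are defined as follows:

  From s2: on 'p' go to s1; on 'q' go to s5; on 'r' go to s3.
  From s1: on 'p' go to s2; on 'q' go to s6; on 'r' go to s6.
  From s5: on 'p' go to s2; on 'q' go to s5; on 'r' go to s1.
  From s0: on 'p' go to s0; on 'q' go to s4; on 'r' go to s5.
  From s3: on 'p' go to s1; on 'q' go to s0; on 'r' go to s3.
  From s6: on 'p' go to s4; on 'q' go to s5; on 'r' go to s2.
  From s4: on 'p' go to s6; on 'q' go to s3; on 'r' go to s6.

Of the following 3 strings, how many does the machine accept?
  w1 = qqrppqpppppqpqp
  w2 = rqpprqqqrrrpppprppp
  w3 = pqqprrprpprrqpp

2

w1: Trace: s2 -q-> s5 -q-> s5 -r-> s1 -p-> s2 -p-> s1 -q-> s6 -p-> s4 -p-> s6 -p-> s4 -p-> s6 -p-> s4 -q-> s3 -p-> s1 -q-> s6 -p-> s4  → end s4, rejected
w2: Trace: s2 -r-> s3 -q-> s0 -p-> s0 -p-> s0 -r-> s5 -q-> s5 -q-> s5 -q-> s5 -r-> s1 -r-> s6 -r-> s2 -p-> s1 -p-> s2 -p-> s1 -p-> s2 -r-> s3 -p-> s1 -p-> s2 -p-> s1  → end s1, accepted
w3: Trace: s2 -p-> s1 -q-> s6 -q-> s5 -p-> s2 -r-> s3 -r-> s3 -p-> s1 -r-> s6 -p-> s4 -p-> s6 -r-> s2 -r-> s3 -q-> s0 -p-> s0 -p-> s0  → end s0, accepted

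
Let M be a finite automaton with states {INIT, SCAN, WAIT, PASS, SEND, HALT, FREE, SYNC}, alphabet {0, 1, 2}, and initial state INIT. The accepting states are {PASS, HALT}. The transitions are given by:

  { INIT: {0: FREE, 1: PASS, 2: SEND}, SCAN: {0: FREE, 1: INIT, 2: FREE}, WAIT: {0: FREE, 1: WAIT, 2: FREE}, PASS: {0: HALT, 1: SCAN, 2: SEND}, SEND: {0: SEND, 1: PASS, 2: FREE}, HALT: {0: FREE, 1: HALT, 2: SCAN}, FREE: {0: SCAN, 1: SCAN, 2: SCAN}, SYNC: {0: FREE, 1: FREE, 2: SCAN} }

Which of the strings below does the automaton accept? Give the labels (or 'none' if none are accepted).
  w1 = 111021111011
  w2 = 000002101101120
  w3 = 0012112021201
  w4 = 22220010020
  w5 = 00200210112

none

w1:
  start at INIT
  read '1': INIT → PASS
  read '1': PASS → SCAN
  read '1': SCAN → INIT
  read '0': INIT → FREE
  read '2': FREE → SCAN
  read '1': SCAN → INIT
  read '1': INIT → PASS
  read '1': PASS → SCAN
  read '1': SCAN → INIT
  read '0': INIT → FREE
  read '1': FREE → SCAN
  read '1': SCAN → INIT
  end INIT, rejected
w2:
  start at INIT
  read '0': INIT → FREE
  read '0': FREE → SCAN
  read '0': SCAN → FREE
  read '0': FREE → SCAN
  read '0': SCAN → FREE
  read '2': FREE → SCAN
  read '1': SCAN → INIT
  read '0': INIT → FREE
  read '1': FREE → SCAN
  read '1': SCAN → INIT
  read '0': INIT → FREE
  read '1': FREE → SCAN
  read '1': SCAN → INIT
  read '2': INIT → SEND
  read '0': SEND → SEND
  end SEND, rejected
w3:
  start at INIT
  read '0': INIT → FREE
  read '0': FREE → SCAN
  read '1': SCAN → INIT
  read '2': INIT → SEND
  read '1': SEND → PASS
  read '1': PASS → SCAN
  read '2': SCAN → FREE
  read '0': FREE → SCAN
  read '2': SCAN → FREE
  read '1': FREE → SCAN
  read '2': SCAN → FREE
  read '0': FREE → SCAN
  read '1': SCAN → INIT
  end INIT, rejected
w4:
  start at INIT
  read '2': INIT → SEND
  read '2': SEND → FREE
  read '2': FREE → SCAN
  read '2': SCAN → FREE
  read '0': FREE → SCAN
  read '0': SCAN → FREE
  read '1': FREE → SCAN
  read '0': SCAN → FREE
  read '0': FREE → SCAN
  read '2': SCAN → FREE
  read '0': FREE → SCAN
  end SCAN, rejected
w5:
  start at INIT
  read '0': INIT → FREE
  read '0': FREE → SCAN
  read '2': SCAN → FREE
  read '0': FREE → SCAN
  read '0': SCAN → FREE
  read '2': FREE → SCAN
  read '1': SCAN → INIT
  read '0': INIT → FREE
  read '1': FREE → SCAN
  read '1': SCAN → INIT
  read '2': INIT → SEND
  end SEND, rejected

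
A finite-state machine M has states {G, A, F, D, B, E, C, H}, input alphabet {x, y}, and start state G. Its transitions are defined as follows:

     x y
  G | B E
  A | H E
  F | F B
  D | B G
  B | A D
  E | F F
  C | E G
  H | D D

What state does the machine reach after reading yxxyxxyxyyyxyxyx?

F

start at G
read 'y': G → E
read 'x': E → F
read 'x': F → F
read 'y': F → B
read 'x': B → A
read 'x': A → H
read 'y': H → D
read 'x': D → B
read 'y': B → D
read 'y': D → G
read 'y': G → E
read 'x': E → F
read 'y': F → B
read 'x': B → A
read 'y': A → E
read 'x': E → F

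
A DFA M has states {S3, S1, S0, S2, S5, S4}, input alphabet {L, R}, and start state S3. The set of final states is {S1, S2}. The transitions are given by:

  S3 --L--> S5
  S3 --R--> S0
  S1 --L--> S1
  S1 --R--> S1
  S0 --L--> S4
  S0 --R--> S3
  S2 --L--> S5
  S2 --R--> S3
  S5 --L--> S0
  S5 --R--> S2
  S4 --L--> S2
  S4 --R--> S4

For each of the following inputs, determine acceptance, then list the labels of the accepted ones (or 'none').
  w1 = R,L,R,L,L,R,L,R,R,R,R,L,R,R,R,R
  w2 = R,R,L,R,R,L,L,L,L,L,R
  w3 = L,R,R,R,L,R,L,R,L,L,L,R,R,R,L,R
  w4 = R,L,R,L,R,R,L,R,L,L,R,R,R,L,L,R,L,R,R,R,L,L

w2, w4

w1: Trace: S3 -R-> S0 -L-> S4 -R-> S4 -L-> S2 -L-> S5 -R-> S2 -L-> S5 -R-> S2 -R-> S3 -R-> S0 -R-> S3 -L-> S5 -R-> S2 -R-> S3 -R-> S0 -R-> S3  → end S3, rejected
w2: Trace: S3 -R-> S0 -R-> S3 -L-> S5 -R-> S2 -R-> S3 -L-> S5 -L-> S0 -L-> S4 -L-> S2 -L-> S5 -R-> S2  → end S2, accepted
w3: Trace: S3 -L-> S5 -R-> S2 -R-> S3 -R-> S0 -L-> S4 -R-> S4 -L-> S2 -R-> S3 -L-> S5 -L-> S0 -L-> S4 -R-> S4 -R-> S4 -R-> S4 -L-> S2 -R-> S3  → end S3, rejected
w4: Trace: S3 -R-> S0 -L-> S4 -R-> S4 -L-> S2 -R-> S3 -R-> S0 -L-> S4 -R-> S4 -L-> S2 -L-> S5 -R-> S2 -R-> S3 -R-> S0 -L-> S4 -L-> S2 -R-> S3 -L-> S5 -R-> S2 -R-> S3 -R-> S0 -L-> S4 -L-> S2  → end S2, accepted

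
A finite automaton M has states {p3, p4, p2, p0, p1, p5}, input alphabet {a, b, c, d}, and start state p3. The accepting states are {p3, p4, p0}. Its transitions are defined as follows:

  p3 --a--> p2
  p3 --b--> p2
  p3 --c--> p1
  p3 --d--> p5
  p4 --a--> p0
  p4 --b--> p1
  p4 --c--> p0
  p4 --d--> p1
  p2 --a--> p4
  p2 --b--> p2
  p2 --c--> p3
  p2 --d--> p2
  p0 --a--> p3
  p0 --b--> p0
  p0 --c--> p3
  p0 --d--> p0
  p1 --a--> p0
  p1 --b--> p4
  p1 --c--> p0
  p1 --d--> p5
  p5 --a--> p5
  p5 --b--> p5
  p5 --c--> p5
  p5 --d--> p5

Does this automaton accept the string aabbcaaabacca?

start at p3
read 'a': p3 → p2
read 'a': p2 → p4
read 'b': p4 → p1
read 'b': p1 → p4
read 'c': p4 → p0
read 'a': p0 → p3
read 'a': p3 → p2
read 'a': p2 → p4
read 'b': p4 → p1
read 'a': p1 → p0
read 'c': p0 → p3
read 'c': p3 → p1
read 'a': p1 → p0
End state p0 is accepting.

Yes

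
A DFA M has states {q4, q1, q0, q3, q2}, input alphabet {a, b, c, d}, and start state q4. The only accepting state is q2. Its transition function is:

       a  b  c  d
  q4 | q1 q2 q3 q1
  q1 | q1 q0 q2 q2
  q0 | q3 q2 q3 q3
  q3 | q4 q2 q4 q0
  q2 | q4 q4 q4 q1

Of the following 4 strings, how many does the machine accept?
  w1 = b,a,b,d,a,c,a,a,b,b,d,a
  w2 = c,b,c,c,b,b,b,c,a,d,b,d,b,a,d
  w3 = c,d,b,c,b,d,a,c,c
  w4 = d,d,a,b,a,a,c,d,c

1

w1: q4 → q2 → q4 → q2 → q1 → q1 → q2 → q4 → q1 → q0 → q2 → q1 → q1  → end q1, rejected
w2: q4 → q3 → q2 → q4 → q3 → q2 → q4 → q2 → q4 → q1 → q2 → q4 → q1 → q0 → q3 → q0  → end q0, rejected
w3: q4 → q3 → q0 → q2 → q4 → q2 → q1 → q1 → q2 → q4  → end q4, rejected
w4: q4 → q1 → q2 → q4 → q2 → q4 → q1 → q2 → q1 → q2  → end q2, accepted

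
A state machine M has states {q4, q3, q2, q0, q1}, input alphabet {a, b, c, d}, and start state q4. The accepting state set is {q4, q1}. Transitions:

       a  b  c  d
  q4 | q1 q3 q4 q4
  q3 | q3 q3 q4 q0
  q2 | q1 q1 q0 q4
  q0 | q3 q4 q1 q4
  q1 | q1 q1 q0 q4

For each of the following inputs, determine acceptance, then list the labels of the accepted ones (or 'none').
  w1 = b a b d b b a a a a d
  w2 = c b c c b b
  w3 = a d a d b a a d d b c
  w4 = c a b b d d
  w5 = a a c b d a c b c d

w3, w4, w5

w1:
  start at q4
  read 'b': q4 → q3
  read 'a': q3 → q3
  read 'b': q3 → q3
  read 'd': q3 → q0
  read 'b': q0 → q4
  read 'b': q4 → q3
  read 'a': q3 → q3
  read 'a': q3 → q3
  read 'a': q3 → q3
  read 'a': q3 → q3
  read 'd': q3 → q0
  end q0, rejected
w2:
  start at q4
  read 'c': q4 → q4
  read 'b': q4 → q3
  read 'c': q3 → q4
  read 'c': q4 → q4
  read 'b': q4 → q3
  read 'b': q3 → q3
  end q3, rejected
w3:
  start at q4
  read 'a': q4 → q1
  read 'd': q1 → q4
  read 'a': q4 → q1
  read 'd': q1 → q4
  read 'b': q4 → q3
  read 'a': q3 → q3
  read 'a': q3 → q3
  read 'd': q3 → q0
  read 'd': q0 → q4
  read 'b': q4 → q3
  read 'c': q3 → q4
  end q4, accepted
w4:
  start at q4
  read 'c': q4 → q4
  read 'a': q4 → q1
  read 'b': q1 → q1
  read 'b': q1 → q1
  read 'd': q1 → q4
  read 'd': q4 → q4
  end q4, accepted
w5:
  start at q4
  read 'a': q4 → q1
  read 'a': q1 → q1
  read 'c': q1 → q0
  read 'b': q0 → q4
  read 'd': q4 → q4
  read 'a': q4 → q1
  read 'c': q1 → q0
  read 'b': q0 → q4
  read 'c': q4 → q4
  read 'd': q4 → q4
  end q4, accepted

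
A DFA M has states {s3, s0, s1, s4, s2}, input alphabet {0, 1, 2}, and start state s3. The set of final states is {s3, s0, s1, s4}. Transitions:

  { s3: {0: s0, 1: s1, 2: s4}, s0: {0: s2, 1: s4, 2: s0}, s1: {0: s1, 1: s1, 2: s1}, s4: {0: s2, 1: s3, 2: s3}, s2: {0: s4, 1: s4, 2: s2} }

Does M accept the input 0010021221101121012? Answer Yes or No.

s3 → s0 → s2 → s4 → s2 → s4 → s3 → s1 → s1 → s1 → s1 → s1 → s1 → s1 → s1 → s1 → s1 → s1 → s1 → s1
End state s1 is accepting.

Yes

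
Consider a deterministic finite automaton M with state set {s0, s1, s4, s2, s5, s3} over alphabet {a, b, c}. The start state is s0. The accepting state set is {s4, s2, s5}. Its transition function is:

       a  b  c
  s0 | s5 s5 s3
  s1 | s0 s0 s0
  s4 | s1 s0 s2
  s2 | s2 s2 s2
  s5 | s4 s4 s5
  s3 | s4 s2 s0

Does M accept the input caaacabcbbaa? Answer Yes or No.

Yes

s0 → s3 → s4 → s1 → s0 → s3 → s4 → s0 → s3 → s2 → s2 → s2 → s2
End state s2 is accepting.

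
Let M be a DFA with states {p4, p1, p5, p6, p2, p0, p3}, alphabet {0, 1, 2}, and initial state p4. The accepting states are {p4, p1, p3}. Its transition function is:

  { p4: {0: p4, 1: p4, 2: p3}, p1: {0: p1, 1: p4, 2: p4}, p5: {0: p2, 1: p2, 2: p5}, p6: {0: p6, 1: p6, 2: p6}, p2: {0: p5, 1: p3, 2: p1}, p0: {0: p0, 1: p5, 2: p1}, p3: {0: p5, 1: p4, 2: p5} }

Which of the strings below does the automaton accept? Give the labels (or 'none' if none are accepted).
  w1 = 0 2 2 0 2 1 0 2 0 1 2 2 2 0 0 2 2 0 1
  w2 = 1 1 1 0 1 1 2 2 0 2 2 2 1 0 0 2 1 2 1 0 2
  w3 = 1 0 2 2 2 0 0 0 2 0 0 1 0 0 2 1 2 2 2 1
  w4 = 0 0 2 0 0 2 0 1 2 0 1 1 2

w1: Trace: p4 -0-> p4 -2-> p3 -2-> p5 -0-> p2 -2-> p1 -1-> p4 -0-> p4 -2-> p3 -0-> p5 -1-> p2 -2-> p1 -2-> p4 -2-> p3 -0-> p5 -0-> p2 -2-> p1 -2-> p4 -0-> p4 -1-> p4  → end p4, accepted
w2: Trace: p4 -1-> p4 -1-> p4 -1-> p4 -0-> p4 -1-> p4 -1-> p4 -2-> p3 -2-> p5 -0-> p2 -2-> p1 -2-> p4 -2-> p3 -1-> p4 -0-> p4 -0-> p4 -2-> p3 -1-> p4 -2-> p3 -1-> p4 -0-> p4 -2-> p3  → end p3, accepted
w3: Trace: p4 -1-> p4 -0-> p4 -2-> p3 -2-> p5 -2-> p5 -0-> p2 -0-> p5 -0-> p2 -2-> p1 -0-> p1 -0-> p1 -1-> p4 -0-> p4 -0-> p4 -2-> p3 -1-> p4 -2-> p3 -2-> p5 -2-> p5 -1-> p2  → end p2, rejected
w4: Trace: p4 -0-> p4 -0-> p4 -2-> p3 -0-> p5 -0-> p2 -2-> p1 -0-> p1 -1-> p4 -2-> p3 -0-> p5 -1-> p2 -1-> p3 -2-> p5  → end p5, rejected

w1, w2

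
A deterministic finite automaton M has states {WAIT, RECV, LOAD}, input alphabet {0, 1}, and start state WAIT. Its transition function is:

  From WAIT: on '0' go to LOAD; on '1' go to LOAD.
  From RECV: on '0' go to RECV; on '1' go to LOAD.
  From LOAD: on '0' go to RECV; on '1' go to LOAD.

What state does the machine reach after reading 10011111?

LOAD

start at WAIT
read '1': WAIT → LOAD
read '0': LOAD → RECV
read '0': RECV → RECV
read '1': RECV → LOAD
read '1': LOAD → LOAD
read '1': LOAD → LOAD
read '1': LOAD → LOAD
read '1': LOAD → LOAD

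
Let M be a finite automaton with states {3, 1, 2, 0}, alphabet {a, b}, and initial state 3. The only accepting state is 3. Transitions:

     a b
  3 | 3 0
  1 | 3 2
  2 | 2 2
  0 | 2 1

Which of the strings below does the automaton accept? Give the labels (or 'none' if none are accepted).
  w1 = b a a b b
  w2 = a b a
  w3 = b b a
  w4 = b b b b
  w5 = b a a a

w1:
  start at 3
  read 'b': 3 → 0
  read 'a': 0 → 2
  read 'a': 2 → 2
  read 'b': 2 → 2
  read 'b': 2 → 2
  end 2, rejected
w2:
  start at 3
  read 'a': 3 → 3
  read 'b': 3 → 0
  read 'a': 0 → 2
  end 2, rejected
w3:
  start at 3
  read 'b': 3 → 0
  read 'b': 0 → 1
  read 'a': 1 → 3
  end 3, accepted
w4:
  start at 3
  read 'b': 3 → 0
  read 'b': 0 → 1
  read 'b': 1 → 2
  read 'b': 2 → 2
  end 2, rejected
w5:
  start at 3
  read 'b': 3 → 0
  read 'a': 0 → 2
  read 'a': 2 → 2
  read 'a': 2 → 2
  end 2, rejected

w3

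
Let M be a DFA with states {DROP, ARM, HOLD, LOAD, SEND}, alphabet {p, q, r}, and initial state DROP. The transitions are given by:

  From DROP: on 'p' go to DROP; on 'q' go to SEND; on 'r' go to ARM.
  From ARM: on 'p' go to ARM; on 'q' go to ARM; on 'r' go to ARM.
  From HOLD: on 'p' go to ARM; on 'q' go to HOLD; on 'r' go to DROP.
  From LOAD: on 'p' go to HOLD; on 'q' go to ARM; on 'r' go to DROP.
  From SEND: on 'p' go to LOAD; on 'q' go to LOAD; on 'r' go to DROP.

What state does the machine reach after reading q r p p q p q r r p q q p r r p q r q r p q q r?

DROP → SEND → DROP → DROP → DROP → SEND → LOAD → ARM → ARM → ARM → ARM → ARM → ARM → ARM → ARM → ARM → ARM → ARM → ARM → ARM → ARM → ARM → ARM → ARM → ARM

ARM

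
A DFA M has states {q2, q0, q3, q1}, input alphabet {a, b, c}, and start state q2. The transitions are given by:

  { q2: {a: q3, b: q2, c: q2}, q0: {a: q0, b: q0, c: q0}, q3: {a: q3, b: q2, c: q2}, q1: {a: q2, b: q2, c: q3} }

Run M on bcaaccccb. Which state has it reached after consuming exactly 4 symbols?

Trace: q2 -b-> q2 -c-> q2 -a-> q3 -a-> q3
After 4 symbols: q3.

q3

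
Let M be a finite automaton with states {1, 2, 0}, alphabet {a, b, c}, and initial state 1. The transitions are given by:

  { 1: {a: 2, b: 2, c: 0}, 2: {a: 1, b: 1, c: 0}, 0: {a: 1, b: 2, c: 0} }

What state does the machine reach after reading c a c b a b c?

0

1 → 0 → 1 → 0 → 2 → 1 → 2 → 0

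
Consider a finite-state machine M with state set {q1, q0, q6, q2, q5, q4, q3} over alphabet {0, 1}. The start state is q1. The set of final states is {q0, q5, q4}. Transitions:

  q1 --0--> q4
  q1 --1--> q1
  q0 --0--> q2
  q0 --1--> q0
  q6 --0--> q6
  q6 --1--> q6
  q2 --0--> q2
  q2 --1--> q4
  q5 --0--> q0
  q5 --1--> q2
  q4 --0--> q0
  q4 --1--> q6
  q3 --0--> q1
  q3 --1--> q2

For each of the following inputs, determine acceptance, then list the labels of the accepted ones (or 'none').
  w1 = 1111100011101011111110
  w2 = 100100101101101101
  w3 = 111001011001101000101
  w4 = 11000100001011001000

none

w1:
  start at q1
  read '1': q1 → q1
  read '1': q1 → q1
  read '1': q1 → q1
  read '1': q1 → q1
  read '1': q1 → q1
  read '0': q1 → q4
  read '0': q4 → q0
  read '0': q0 → q2
  read '1': q2 → q4
  read '1': q4 → q6
  read '1': q6 → q6
  read '0': q6 → q6
  read '1': q6 → q6
  read '0': q6 → q6
  read '1': q6 → q6
  read '1': q6 → q6
  read '1': q6 → q6
  read '1': q6 → q6
  read '1': q6 → q6
  read '1': q6 → q6
  read '1': q6 → q6
  read '0': q6 → q6
  end q6, rejected
w2:
  start at q1
  read '1': q1 → q1
  read '0': q1 → q4
  read '0': q4 → q0
  read '1': q0 → q0
  read '0': q0 → q2
  read '0': q2 → q2
  read '1': q2 → q4
  read '0': q4 → q0
  read '1': q0 → q0
  read '1': q0 → q0
  read '0': q0 → q2
  read '1': q2 → q4
  read '1': q4 → q6
  read '0': q6 → q6
  read '1': q6 → q6
  read '1': q6 → q6
  read '0': q6 → q6
  read '1': q6 → q6
  end q6, rejected
w3:
  start at q1
  read '1': q1 → q1
  read '1': q1 → q1
  read '1': q1 → q1
  read '0': q1 → q4
  read '0': q4 → q0
  read '1': q0 → q0
  read '0': q0 → q2
  read '1': q2 → q4
  read '1': q4 → q6
  read '0': q6 → q6
  read '0': q6 → q6
  read '1': q6 → q6
  read '1': q6 → q6
  read '0': q6 → q6
  read '1': q6 → q6
  read '0': q6 → q6
  read '0': q6 → q6
  read '0': q6 → q6
  read '1': q6 → q6
  read '0': q6 → q6
  read '1': q6 → q6
  end q6, rejected
w4:
  start at q1
  read '1': q1 → q1
  read '1': q1 → q1
  read '0': q1 → q4
  read '0': q4 → q0
  read '0': q0 → q2
  read '1': q2 → q4
  read '0': q4 → q0
  read '0': q0 → q2
  read '0': q2 → q2
  read '0': q2 → q2
  read '1': q2 → q4
  read '0': q4 → q0
  read '1': q0 → q0
  read '1': q0 → q0
  read '0': q0 → q2
  read '0': q2 → q2
  read '1': q2 → q4
  read '0': q4 → q0
  read '0': q0 → q2
  read '0': q2 → q2
  end q2, rejected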